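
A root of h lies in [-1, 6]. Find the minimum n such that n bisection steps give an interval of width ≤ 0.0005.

Width after n steps is 7/2^n. Need 2^n ≥ 7/0.0005 = 14000.
2^13 = 8192 < 14000 ≤ 2^14 = 16384, so n = 14.

14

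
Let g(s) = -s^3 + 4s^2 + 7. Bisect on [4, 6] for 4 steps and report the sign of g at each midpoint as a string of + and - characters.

g(5) = -18 < 0, so the root lies in [4, 5]
g(4.5) = -3.125 < 0, so the root lies in [4, 4.5]
g(4.25) = 2.484375 > 0, so the root lies in [4.25, 4.5]
g(4.375) = -0.1777 < 0, so the root lies in [4.25, 4.375]

--+-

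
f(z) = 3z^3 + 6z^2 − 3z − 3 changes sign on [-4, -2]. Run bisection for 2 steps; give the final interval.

f(-3) = -21 < 0, so the root lies in [-3, -2]
f(-2.5) = -4.875 < 0, so the root lies in [-2.5, -2]

[-2.5, -2]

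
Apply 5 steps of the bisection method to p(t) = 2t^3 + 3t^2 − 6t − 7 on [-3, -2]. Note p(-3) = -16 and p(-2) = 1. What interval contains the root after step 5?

p(-2.5) = -4.5 < 0, so the root lies in [-2.5, -2]
p(-2.25) = -1.09375 < 0, so the root lies in [-2.25, -2]
p(-2.125) = 0.105469 > 0, so the root lies in [-2.25, -2.125]
p(-2.1875) = -0.4546 < 0, so the root lies in [-2.1875, -2.125]
p(-2.15625) = -0.1649 < 0, so the root lies in [-2.15625, -2.125]

[-2.15625, -2.125]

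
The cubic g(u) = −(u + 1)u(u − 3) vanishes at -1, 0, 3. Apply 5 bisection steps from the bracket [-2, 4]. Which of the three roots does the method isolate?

g(1) = 4 > 0, so the root lies in [1, 4]
g(2.5) = 4.375 > 0, so the root lies in [2.5, 4]
g(3.25) = -3.453125 < 0, so the root lies in [2.5, 3.25]
g(2.875) = 1.3926 > 0, so the root lies in [2.875, 3.25]
g(3.0625) = -0.7776 < 0, so the root lies in [2.875, 3.0625]

3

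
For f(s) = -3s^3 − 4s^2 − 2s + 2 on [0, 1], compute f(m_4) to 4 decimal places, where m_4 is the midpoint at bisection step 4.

s = 0.5 gives f = -0.375, negative; keep [0, 0.5]
s = 0.25 gives f = 1.203125, positive; keep [0.25, 0.5]
s = 0.375 gives f = 0.529297, positive; keep [0.375, 0.5]
s = 0.4375 gives f = 0.1082, positive; keep [0.4375, 0.5]

0.1082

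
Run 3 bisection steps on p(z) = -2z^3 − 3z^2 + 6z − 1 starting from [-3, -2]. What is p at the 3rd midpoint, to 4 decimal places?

-1.2461

m = -2.5, p(m) = -3.5 (−); new bracket [-3, -2.5]
m = -2.75, p(m) = 1.40625 (+); new bracket [-2.75, -2.5]
m = -2.625, p(m) = -1.246094 (−); new bracket [-2.75, -2.625]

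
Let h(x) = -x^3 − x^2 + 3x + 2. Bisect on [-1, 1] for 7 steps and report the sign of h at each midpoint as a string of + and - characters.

midpoint 0: h = 2 > 0 → [-1, 0]
midpoint -0.5: h = 0.375 > 0 → [-1, -0.5]
midpoint -0.75: h = -0.390625 < 0 → [-0.75, -0.5]
midpoint -0.625: h = -0.0215 < 0 → [-0.625, -0.5]
midpoint -0.5625: h = 0.1741 > 0 → [-0.625, -0.5625]
midpoint -0.59375: h = 0.0755 > 0 → [-0.625, -0.59375]
midpoint -0.609375: h = 0.0268 > 0 → [-0.625, -0.609375]

++--+++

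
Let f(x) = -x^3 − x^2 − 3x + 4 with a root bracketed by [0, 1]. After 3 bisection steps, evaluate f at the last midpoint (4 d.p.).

f(0.5) = 2.125 > 0, so the root lies in [0.5, 1]
f(0.75) = 0.765625 > 0, so the root lies in [0.75, 1]
f(0.875) = -0.060547 < 0, so the root lies in [0.75, 0.875]

-0.0605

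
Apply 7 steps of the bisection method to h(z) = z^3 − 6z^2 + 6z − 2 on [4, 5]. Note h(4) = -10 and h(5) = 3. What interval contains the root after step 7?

m = 4.5, h(m) = -5.375 (−); new bracket [4.5, 5]
m = 4.75, h(m) = -1.703125 (−); new bracket [4.75, 5]
m = 4.875, h(m) = 0.513672 (+); new bracket [4.75, 4.875]
m = 4.8125, h(m) = -0.6277 (−); new bracket [4.8125, 4.875]
m = 4.84375, h(m) = -0.0653 (−); new bracket [4.84375, 4.875]
m = 4.859375, h(m) = 0.2221 (+); new bracket [4.84375, 4.859375]
m = 4.8515625, h(m) = 0.0778 (+); new bracket [4.84375, 4.8515625]

[4.84375, 4.8515625]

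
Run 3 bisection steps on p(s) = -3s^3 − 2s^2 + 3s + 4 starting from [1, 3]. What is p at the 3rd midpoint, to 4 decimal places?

s = 2 gives p = -22, negative; keep [1, 2]
s = 1.5 gives p = -6.125, negative; keep [1, 1.5]
s = 1.25 gives p = -1.234375, negative; keep [1, 1.25]

-1.2344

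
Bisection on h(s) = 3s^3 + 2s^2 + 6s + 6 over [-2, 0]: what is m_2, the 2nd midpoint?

-0.5

s = -1 gives h = -1, negative; keep [-1, 0]
s = -0.5 gives h = 3.125, positive; keep [-1, -0.5]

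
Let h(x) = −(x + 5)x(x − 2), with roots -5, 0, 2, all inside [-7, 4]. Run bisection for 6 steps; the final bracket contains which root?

m = -1.5, h(m) = -18.375 (−); new bracket [-7, -1.5]
m = -4.25, h(m) = -19.921875 (−); new bracket [-7, -4.25]
m = -5.625, h(m) = 26.806641 (+); new bracket [-5.625, -4.25]
m = -4.9375, h(m) = -2.1409 (−); new bracket [-5.625, -4.9375]
m = -5.28125, h(m) = 10.8152 (+); new bracket [-5.28125, -4.9375]
m = -5.109375, h(m) = 3.973 (+); new bracket [-5.109375, -4.9375]

-5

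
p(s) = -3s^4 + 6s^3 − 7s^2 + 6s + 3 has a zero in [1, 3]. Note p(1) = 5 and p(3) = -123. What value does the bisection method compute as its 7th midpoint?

m = 2, p(m) = -13 (−); new bracket [1, 2]
m = 1.5, p(m) = 1.3125 (+); new bracket [1.5, 2]
m = 1.75, p(m) = -3.917969 (−); new bracket [1.5, 1.75]
m = 1.625, p(m) = -0.907 (−); new bracket [1.5, 1.625]
m = 1.5625, p(m) = 0.2919 (+); new bracket [1.5625, 1.625]
m = 1.59375, p(m) = -0.284 (−); new bracket [1.5625, 1.59375]
m = 1.578125, p(m) = 0.0097 (+); new bracket [1.578125, 1.59375]

1.578125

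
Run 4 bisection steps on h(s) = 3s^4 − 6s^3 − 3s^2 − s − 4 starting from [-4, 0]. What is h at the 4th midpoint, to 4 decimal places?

-1.4570

s = -2 gives h = 82, positive; keep [-2, 0]
s = -1 gives h = 3, positive; keep [-1, 0]
s = -0.5 gives h = -3.3125, negative; keep [-1, -0.5]
s = -0.75 gives h = -1.457, negative; keep [-1, -0.75]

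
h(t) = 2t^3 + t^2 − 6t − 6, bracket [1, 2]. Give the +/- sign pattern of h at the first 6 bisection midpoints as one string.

---++-

h(1.5) = -6 < 0, so the root lies in [1.5, 2]
h(1.75) = -2.71875 < 0, so the root lies in [1.75, 2]
h(1.875) = -0.550781 < 0, so the root lies in [1.875, 2]
h(1.9375) = 0.6753 > 0, so the root lies in [1.875, 1.9375]
h(1.90625) = 0.0501 > 0, so the root lies in [1.875, 1.90625]
h(1.890625) = -0.2533 < 0, so the root lies in [1.890625, 1.90625]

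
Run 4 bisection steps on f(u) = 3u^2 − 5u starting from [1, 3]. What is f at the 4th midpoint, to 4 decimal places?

midpoint 2: f = 2 > 0 → [1, 2]
midpoint 1.5: f = -0.75 < 0 → [1.5, 2]
midpoint 1.75: f = 0.4375 > 0 → [1.5, 1.75]
midpoint 1.625: f = -0.2031 < 0 → [1.625, 1.75]

-0.2031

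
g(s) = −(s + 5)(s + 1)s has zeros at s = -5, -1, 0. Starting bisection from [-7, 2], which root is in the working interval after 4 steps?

g(-2.5) = -9.375 < 0, so the root lies in [-7, -2.5]
g(-4.75) = -4.453125 < 0, so the root lies in [-7, -4.75]
g(-5.875) = 25.060547 > 0, so the root lies in [-5.875, -4.75]
g(-5.3125) = 7.1594 > 0, so the root lies in [-5.3125, -4.75]

-5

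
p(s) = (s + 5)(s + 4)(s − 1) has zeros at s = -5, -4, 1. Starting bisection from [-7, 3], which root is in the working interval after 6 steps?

1

p(-2) = -18 < 0, so the root lies in [-2, 3]
p(0.5) = -12.375 < 0, so the root lies in [0.5, 3]
p(1.75) = 29.109375 > 0, so the root lies in [0.5, 1.75]
p(1.125) = 3.9238 > 0, so the root lies in [0.5, 1.125]
p(0.8125) = -5.2449 < 0, so the root lies in [0.8125, 1.125]
p(0.96875) = -0.9268 < 0, so the root lies in [0.96875, 1.125]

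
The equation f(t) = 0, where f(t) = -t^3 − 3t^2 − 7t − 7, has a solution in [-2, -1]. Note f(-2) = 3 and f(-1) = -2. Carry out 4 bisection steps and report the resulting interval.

t = -1.5 gives f = 0.125, positive; keep [-1.5, -1]
t = -1.25 gives f = -0.984375, negative; keep [-1.5, -1.25]
t = -1.375 gives f = -0.447266, negative; keep [-1.5, -1.375]
t = -1.4375 gives f = -0.1663, negative; keep [-1.5, -1.4375]

[-1.5, -1.4375]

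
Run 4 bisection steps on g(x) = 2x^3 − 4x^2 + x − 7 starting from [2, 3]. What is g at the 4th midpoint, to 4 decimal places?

0.6362

x = 2.5 gives g = 1.75, positive; keep [2, 2.5]
x = 2.25 gives g = -2.21875, negative; keep [2.25, 2.5]
x = 2.375 gives g = -0.394531, negative; keep [2.375, 2.5]
x = 2.4375 gives g = 0.6362, positive; keep [2.375, 2.4375]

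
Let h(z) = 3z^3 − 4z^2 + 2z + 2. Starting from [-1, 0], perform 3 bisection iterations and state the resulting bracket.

[-0.5, -0.375]

midpoint -0.5: h = -0.375 < 0 → [-0.5, 0]
midpoint -0.25: h = 1.203125 > 0 → [-0.5, -0.25]
midpoint -0.375: h = 0.529297 > 0 → [-0.5, -0.375]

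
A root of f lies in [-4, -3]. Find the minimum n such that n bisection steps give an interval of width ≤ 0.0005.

11

Width after n steps is 1/2^n. Need 2^n ≥ 1/0.0005 = 2000.
2^10 = 1024 < 2000 ≤ 2^11 = 2048, so n = 11.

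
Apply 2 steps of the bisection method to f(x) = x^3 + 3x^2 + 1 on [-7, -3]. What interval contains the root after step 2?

[-4, -3]

midpoint -5: f = -49 < 0 → [-5, -3]
midpoint -4: f = -15 < 0 → [-4, -3]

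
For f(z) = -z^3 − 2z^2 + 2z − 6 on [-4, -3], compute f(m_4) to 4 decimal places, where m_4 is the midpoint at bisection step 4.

midpoint -3.5: f = 5.375 > 0 → [-3.5, -3]
midpoint -3.25: f = 0.703125 > 0 → [-3.25, -3]
midpoint -3.125: f = -1.263672 < 0 → [-3.25, -3.125]
midpoint -3.1875: f = -0.3098 < 0 → [-3.25, -3.1875]

-0.3098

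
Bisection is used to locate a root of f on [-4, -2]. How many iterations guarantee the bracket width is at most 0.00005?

16

Width after n steps is 2/2^n. Need 2^n ≥ 2/0.00005 = 40000.
2^15 = 32768 < 40000 ≤ 2^16 = 65536, so n = 16.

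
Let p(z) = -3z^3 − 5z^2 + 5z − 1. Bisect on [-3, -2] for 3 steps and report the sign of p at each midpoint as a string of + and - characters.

m = -2.5, p(m) = 2.125 (+); new bracket [-2.5, -2]
m = -2.25, p(m) = -3.390625 (−); new bracket [-2.5, -2.25]
m = -2.375, p(m) = -0.888672 (−); new bracket [-2.5, -2.375]

+--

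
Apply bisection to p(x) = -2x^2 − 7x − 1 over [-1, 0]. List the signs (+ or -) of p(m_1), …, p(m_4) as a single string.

x = -0.5 gives p = 2, positive; keep [-0.5, 0]
x = -0.25 gives p = 0.625, positive; keep [-0.25, 0]
x = -0.125 gives p = -0.15625, negative; keep [-0.25, -0.125]
x = -0.1875 gives p = 0.2422, positive; keep [-0.1875, -0.125]

++-+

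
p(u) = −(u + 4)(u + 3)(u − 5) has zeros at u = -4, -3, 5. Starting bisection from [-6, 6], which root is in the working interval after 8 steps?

5

u = 0 gives p = 60, positive; keep [0, 6]
u = 3 gives p = 84, positive; keep [3, 6]
u = 4.5 gives p = 31.875, positive; keep [4.5, 6]
u = 5.25 gives p = -19.0781, negative; keep [4.5, 5.25]
u = 4.875 gives p = 8.7363, positive; keep [4.875, 5.25]
u = 5.0625 gives p = -4.5667, negative; keep [4.875, 5.0625]
u = 4.96875 gives p = 2.2334, positive; keep [4.96875, 5.0625]
u = 5.015625 gives p = -1.1292, negative; keep [4.96875, 5.015625]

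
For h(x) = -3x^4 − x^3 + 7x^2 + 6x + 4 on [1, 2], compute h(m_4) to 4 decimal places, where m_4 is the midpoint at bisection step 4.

h(1.5) = 10.1875 > 0, so the root lies in [1.5, 2]
h(1.75) = 2.441406 > 0, so the root lies in [1.75, 2]
h(1.875) = -3.811279 < 0, so the root lies in [1.75, 1.875]
h(1.8125) = -0.46 < 0, so the root lies in [1.75, 1.8125]

-0.4600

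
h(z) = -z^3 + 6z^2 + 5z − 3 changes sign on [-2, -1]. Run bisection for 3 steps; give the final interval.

midpoint -1.5: h = 6.375 > 0 → [-1.5, -1]
midpoint -1.25: h = 2.078125 > 0 → [-1.25, -1]
midpoint -1.125: h = 0.392578 > 0 → [-1.125, -1]

[-1.125, -1]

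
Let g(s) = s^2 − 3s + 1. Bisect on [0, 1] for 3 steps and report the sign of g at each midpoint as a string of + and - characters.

m = 0.5, g(m) = -0.25 (−); new bracket [0, 0.5]
m = 0.25, g(m) = 0.3125 (+); new bracket [0.25, 0.5]
m = 0.375, g(m) = 0.015625 (+); new bracket [0.375, 0.5]

-++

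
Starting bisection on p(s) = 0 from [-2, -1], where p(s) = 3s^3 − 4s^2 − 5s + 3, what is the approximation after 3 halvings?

-1.125

m = -1.5, p(m) = -8.625 (−); new bracket [-1.5, -1]
m = -1.25, p(m) = -2.859375 (−); new bracket [-1.25, -1]
m = -1.125, p(m) = -0.708984 (−); new bracket [-1.125, -1]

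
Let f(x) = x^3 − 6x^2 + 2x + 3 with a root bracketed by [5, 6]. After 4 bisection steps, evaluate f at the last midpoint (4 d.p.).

0.5881

m = 5.5, f(m) = -1.125 (−); new bracket [5.5, 6]
m = 5.75, f(m) = 6.234375 (+); new bracket [5.5, 5.75]
m = 5.625, f(m) = 2.384766 (+); new bracket [5.5, 5.625]
m = 5.5625, f(m) = 0.5881 (+); new bracket [5.5, 5.5625]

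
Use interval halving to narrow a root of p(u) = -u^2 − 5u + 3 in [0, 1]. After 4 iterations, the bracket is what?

[0.5, 0.5625]

midpoint 0.5: p = 0.25 > 0 → [0.5, 1]
midpoint 0.75: p = -1.3125 < 0 → [0.5, 0.75]
midpoint 0.625: p = -0.515625 < 0 → [0.5, 0.625]
midpoint 0.5625: p = -0.1289 < 0 → [0.5, 0.5625]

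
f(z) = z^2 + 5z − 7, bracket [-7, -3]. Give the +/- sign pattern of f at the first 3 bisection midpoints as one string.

z = -5 gives f = -7, negative; keep [-7, -5]
z = -6 gives f = -1, negative; keep [-7, -6]
z = -6.5 gives f = 2.75, positive; keep [-6.5, -6]

--+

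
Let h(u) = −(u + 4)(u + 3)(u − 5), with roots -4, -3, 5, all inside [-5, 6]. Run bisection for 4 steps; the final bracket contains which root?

u = 0.5 gives h = 70.875, positive; keep [0.5, 6]
u = 3.25 gives h = 79.296875, positive; keep [3.25, 6]
u = 4.625 gives h = 24.662109, positive; keep [4.625, 6]
u = 5.3125 gives h = -24.1907, negative; keep [4.625, 5.3125]

5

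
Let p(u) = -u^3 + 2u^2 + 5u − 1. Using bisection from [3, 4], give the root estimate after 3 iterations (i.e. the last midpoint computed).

3.375

u = 3.5 gives p = -1.875, negative; keep [3, 3.5]
u = 3.25 gives p = 2.046875, positive; keep [3.25, 3.5]
u = 3.375 gives p = 0.212891, positive; keep [3.375, 3.5]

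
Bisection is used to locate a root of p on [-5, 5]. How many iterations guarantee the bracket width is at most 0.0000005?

25

Width after n steps is 10/2^n. Need 2^n ≥ 10/0.0000005 = 20000000.
2^24 = 16777216 < 20000000 ≤ 2^25 = 33554432, so n = 25.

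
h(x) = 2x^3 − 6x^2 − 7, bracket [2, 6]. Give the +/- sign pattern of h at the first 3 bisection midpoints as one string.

m = 4, h(m) = 25 (+); new bracket [2, 4]
m = 3, h(m) = -7 (−); new bracket [3, 4]
m = 3.5, h(m) = 5.25 (+); new bracket [3, 3.5]

+-+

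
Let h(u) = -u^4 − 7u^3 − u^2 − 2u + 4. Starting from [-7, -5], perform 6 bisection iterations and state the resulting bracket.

m = -6, h(m) = 196 (+); new bracket [-7, -6]
m = -6.5, h(m) = 112.0625 (+); new bracket [-7, -6.5]
m = -6.75, h(m) = 48.824219 (+); new bracket [-7, -6.75]
m = -6.875, h(m) = 11.1033 (+); new bracket [-7, -6.875]
m = -6.9375, h(m) = -9.3855 (−); new bracket [-6.9375, -6.875]
m = -6.90625, h(m) = 0.9977 (+); new bracket [-6.9375, -6.90625]

[-6.9375, -6.90625]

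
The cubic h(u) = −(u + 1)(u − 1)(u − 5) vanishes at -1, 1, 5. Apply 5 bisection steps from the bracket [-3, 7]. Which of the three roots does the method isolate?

5

midpoint 2: h = 9 > 0 → [2, 7]
midpoint 4.5: h = 9.625 > 0 → [4.5, 7]
midpoint 5.75: h = -24.046875 < 0 → [4.5, 5.75]
midpoint 5.125: h = -3.1582 < 0 → [4.5, 5.125]
midpoint 4.8125: h = 4.155 > 0 → [4.8125, 5.125]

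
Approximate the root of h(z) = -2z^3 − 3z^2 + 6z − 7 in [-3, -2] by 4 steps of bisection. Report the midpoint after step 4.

-2.9375

z = -2.5 gives h = -9.5, negative; keep [-3, -2.5]
z = -2.75 gives h = -4.59375, negative; keep [-3, -2.75]
z = -2.875 gives h = -1.519531, negative; keep [-3, -2.875]
z = -2.9375 gives h = 0.1831, positive; keep [-2.9375, -2.875]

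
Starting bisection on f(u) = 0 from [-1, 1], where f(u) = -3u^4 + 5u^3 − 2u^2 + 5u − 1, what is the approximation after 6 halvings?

midpoint 0: f = -1 < 0 → [0, 1]
midpoint 0.5: f = 1.4375 > 0 → [0, 0.5]
midpoint 0.25: f = 0.191406 > 0 → [0, 0.25]
midpoint 0.125: f = -0.3972 < 0 → [0.125, 0.25]
midpoint 0.1875: f = -0.1036 < 0 → [0.1875, 0.25]
midpoint 0.21875: f = 0.0435 > 0 → [0.1875, 0.21875]

0.21875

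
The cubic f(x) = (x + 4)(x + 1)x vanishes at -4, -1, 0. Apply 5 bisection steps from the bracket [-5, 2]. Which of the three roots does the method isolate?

midpoint -1.5: f = 1.875 > 0 → [-5, -1.5]
midpoint -3.25: f = 5.484375 > 0 → [-5, -3.25]
midpoint -4.125: f = -1.611328 < 0 → [-4.125, -3.25]
midpoint -3.6875: f = 3.0969 > 0 → [-4.125, -3.6875]
midpoint -3.90625: f = 1.0643 > 0 → [-4.125, -3.90625]

-4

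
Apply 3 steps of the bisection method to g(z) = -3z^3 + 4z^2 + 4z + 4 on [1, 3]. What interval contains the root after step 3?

[2, 2.25]

g(2) = 4 > 0, so the root lies in [2, 3]
g(2.5) = -7.875 < 0, so the root lies in [2, 2.5]
g(2.25) = -0.921875 < 0, so the root lies in [2, 2.25]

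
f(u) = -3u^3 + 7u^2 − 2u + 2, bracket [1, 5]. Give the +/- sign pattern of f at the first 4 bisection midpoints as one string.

-+--

m = 3, f(m) = -22 (−); new bracket [1, 3]
m = 2, f(m) = 2 (+); new bracket [2, 3]
m = 2.5, f(m) = -6.125 (−); new bracket [2, 2.5]
m = 2.25, f(m) = -1.2344 (−); new bracket [2, 2.25]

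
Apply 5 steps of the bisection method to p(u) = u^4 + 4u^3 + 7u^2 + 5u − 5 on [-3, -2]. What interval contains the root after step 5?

[-2.3125, -2.28125]

m = -2.5, p(m) = 2.8125 (+); new bracket [-2.5, -2]
m = -2.25, p(m) = -0.746094 (−); new bracket [-2.5, -2.25]
m = -2.375, p(m) = 0.840088 (+); new bracket [-2.375, -2.25]
m = -2.3125, p(m) = 0.0027 (+); new bracket [-2.3125, -2.25]
m = -2.28125, p(m) = -0.3823 (−); new bracket [-2.3125, -2.28125]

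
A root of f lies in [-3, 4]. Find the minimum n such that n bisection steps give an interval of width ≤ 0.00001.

20

Width after n steps is 7/2^n. Need 2^n ≥ 7/0.00001 = 700000.
2^19 = 524288 < 700000 ≤ 2^20 = 1048576, so n = 20.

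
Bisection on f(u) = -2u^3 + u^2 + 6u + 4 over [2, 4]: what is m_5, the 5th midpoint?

2.1875

m = 3, f(m) = -23 (−); new bracket [2, 3]
m = 2.5, f(m) = -6 (−); new bracket [2, 2.5]
m = 2.25, f(m) = -0.21875 (−); new bracket [2, 2.25]
m = 2.125, f(m) = 2.0742 (+); new bracket [2.125, 2.25]
m = 2.1875, f(m) = 0.9751 (+); new bracket [2.1875, 2.25]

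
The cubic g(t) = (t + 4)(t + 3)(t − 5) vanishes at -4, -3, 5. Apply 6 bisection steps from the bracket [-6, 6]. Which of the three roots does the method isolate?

5

midpoint 0: g = -60 < 0 → [0, 6]
midpoint 3: g = -84 < 0 → [3, 6]
midpoint 4.5: g = -31.875 < 0 → [4.5, 6]
midpoint 5.25: g = 19.0781 > 0 → [4.5, 5.25]
midpoint 4.875: g = -8.7363 < 0 → [4.875, 5.25]
midpoint 5.0625: g = 4.5667 > 0 → [4.875, 5.0625]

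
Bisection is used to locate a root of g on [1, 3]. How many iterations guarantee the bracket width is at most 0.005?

Width after n steps is 2/2^n. Need 2^n ≥ 2/0.005 = 400.
2^8 = 256 < 400 ≤ 2^9 = 512, so n = 9.

9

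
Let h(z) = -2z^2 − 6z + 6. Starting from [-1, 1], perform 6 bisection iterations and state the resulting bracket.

h(0) = 6 > 0, so the root lies in [0, 1]
h(0.5) = 2.5 > 0, so the root lies in [0.5, 1]
h(0.75) = 0.375 > 0, so the root lies in [0.75, 1]
h(0.875) = -0.7812 < 0, so the root lies in [0.75, 0.875]
h(0.8125) = -0.1953 < 0, so the root lies in [0.75, 0.8125]
h(0.78125) = 0.0918 > 0, so the root lies in [0.78125, 0.8125]

[0.78125, 0.8125]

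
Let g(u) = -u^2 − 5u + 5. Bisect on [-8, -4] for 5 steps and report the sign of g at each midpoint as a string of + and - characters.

midpoint -6: g = -1 < 0 → [-6, -4]
midpoint -5: g = 5 > 0 → [-6, -5]
midpoint -5.5: g = 2.25 > 0 → [-6, -5.5]
midpoint -5.75: g = 0.6875 > 0 → [-6, -5.75]
midpoint -5.875: g = -0.1406 < 0 → [-5.875, -5.75]

-+++-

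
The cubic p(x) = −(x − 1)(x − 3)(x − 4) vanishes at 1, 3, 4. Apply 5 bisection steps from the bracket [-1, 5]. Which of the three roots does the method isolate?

1

midpoint 2: p = -2 < 0 → [-1, 2]
midpoint 0.5: p = 4.375 > 0 → [0.5, 2]
midpoint 1.25: p = -1.203125 < 0 → [0.5, 1.25]
midpoint 0.875: p = 0.8301 > 0 → [0.875, 1.25]
midpoint 1.0625: p = -0.3557 < 0 → [0.875, 1.0625]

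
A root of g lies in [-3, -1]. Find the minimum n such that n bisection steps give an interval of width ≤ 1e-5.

18

Width after n steps is 2/2^n. Need 2^n ≥ 2/1e-5 = 200000.
2^17 = 131072 < 200000 ≤ 2^18 = 262144, so n = 18.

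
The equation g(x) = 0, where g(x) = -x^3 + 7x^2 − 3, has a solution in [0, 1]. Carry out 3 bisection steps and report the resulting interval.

[0.625, 0.75]

midpoint 0.5: g = -1.375 < 0 → [0.5, 1]
midpoint 0.75: g = 0.515625 > 0 → [0.5, 0.75]
midpoint 0.625: g = -0.509766 < 0 → [0.625, 0.75]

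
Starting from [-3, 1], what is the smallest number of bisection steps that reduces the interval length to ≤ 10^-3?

Width after n steps is 4/2^n. Need 2^n ≥ 4/10^-3 = 4000.
2^11 = 2048 < 4000 ≤ 2^12 = 4096, so n = 12.

12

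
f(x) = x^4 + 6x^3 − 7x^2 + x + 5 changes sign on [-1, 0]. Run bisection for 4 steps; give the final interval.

[-0.6875, -0.625]

midpoint -0.5: f = 2.0625 > 0 → [-1, -0.5]
midpoint -0.75: f = -1.902344 < 0 → [-0.75, -0.5]
midpoint -0.625: f = 0.328369 > 0 → [-0.75, -0.625]
midpoint -0.6875: f = -0.7224 < 0 → [-0.6875, -0.625]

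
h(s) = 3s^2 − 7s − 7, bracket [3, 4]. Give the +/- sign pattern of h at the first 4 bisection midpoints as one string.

+++-

m = 3.5, h(m) = 5.25 (+); new bracket [3, 3.5]
m = 3.25, h(m) = 1.9375 (+); new bracket [3, 3.25]
m = 3.125, h(m) = 0.421875 (+); new bracket [3, 3.125]
m = 3.0625, h(m) = -0.3008 (−); new bracket [3.0625, 3.125]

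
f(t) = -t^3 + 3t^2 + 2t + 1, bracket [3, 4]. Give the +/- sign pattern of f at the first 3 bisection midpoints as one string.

+-+

t = 3.5 gives f = 1.875, positive; keep [3.5, 4]
t = 3.75 gives f = -2.046875, negative; keep [3.5, 3.75]
t = 3.625 gives f = 0.037109, positive; keep [3.625, 3.75]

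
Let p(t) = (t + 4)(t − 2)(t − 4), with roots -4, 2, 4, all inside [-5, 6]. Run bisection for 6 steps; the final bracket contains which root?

-4

t = 0.5 gives p = 23.625, positive; keep [-5, 0.5]
t = -2.25 gives p = 46.484375, positive; keep [-5, -2.25]
t = -3.625 gives p = 16.083984, positive; keep [-5, -3.625]
t = -4.3125 gives p = -16.3977, negative; keep [-4.3125, -3.625]
t = -3.96875 gives p = 1.4864, positive; keep [-4.3125, -3.96875]
t = -4.140625 gives p = -7.0296, negative; keep [-4.140625, -3.96875]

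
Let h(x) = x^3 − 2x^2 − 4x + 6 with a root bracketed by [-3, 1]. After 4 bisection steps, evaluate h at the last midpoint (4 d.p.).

m = -1, h(m) = 7 (+); new bracket [-3, -1]
m = -2, h(m) = -2 (−); new bracket [-2, -1]
m = -1.5, h(m) = 4.125 (+); new bracket [-2, -1.5]
m = -1.75, h(m) = 1.5156 (+); new bracket [-2, -1.75]

1.5156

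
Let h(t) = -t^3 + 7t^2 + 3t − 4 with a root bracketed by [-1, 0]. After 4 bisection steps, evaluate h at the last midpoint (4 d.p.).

t = -0.5 gives h = -3.625, negative; keep [-1, -0.5]
t = -0.75 gives h = -1.890625, negative; keep [-1, -0.75]
t = -0.875 gives h = -0.595703, negative; keep [-1, -0.875]
t = -0.9375 gives h = 0.1638, positive; keep [-0.9375, -0.875]

0.1638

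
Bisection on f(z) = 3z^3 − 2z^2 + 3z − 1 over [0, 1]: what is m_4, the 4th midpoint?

0.3125

m = 0.5, f(m) = 0.375 (+); new bracket [0, 0.5]
m = 0.25, f(m) = -0.328125 (−); new bracket [0.25, 0.5]
m = 0.375, f(m) = 0.001953 (+); new bracket [0.25, 0.375]
m = 0.3125, f(m) = -0.1663 (−); new bracket [0.3125, 0.375]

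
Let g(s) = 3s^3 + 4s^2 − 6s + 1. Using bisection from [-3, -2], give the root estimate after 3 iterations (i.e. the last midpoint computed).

s = -2.5 gives g = -5.875, negative; keep [-2.5, -2]
s = -2.25 gives g = 0.578125, positive; keep [-2.5, -2.25]
s = -2.375 gives g = -2.376953, negative; keep [-2.375, -2.25]

-2.375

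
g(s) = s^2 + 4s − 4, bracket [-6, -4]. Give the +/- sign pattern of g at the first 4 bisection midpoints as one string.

+--+

midpoint -5: g = 1 > 0 → [-5, -4]
midpoint -4.5: g = -1.75 < 0 → [-5, -4.5]
midpoint -4.75: g = -0.4375 < 0 → [-5, -4.75]
midpoint -4.875: g = 0.2656 > 0 → [-4.875, -4.75]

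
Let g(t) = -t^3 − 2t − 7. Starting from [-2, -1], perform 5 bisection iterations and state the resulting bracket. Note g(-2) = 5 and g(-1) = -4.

[-1.59375, -1.5625]

g(-1.5) = -0.625 < 0, so the root lies in [-2, -1.5]
g(-1.75) = 1.859375 > 0, so the root lies in [-1.75, -1.5]
g(-1.625) = 0.541016 > 0, so the root lies in [-1.625, -1.5]
g(-1.5625) = -0.0603 < 0, so the root lies in [-1.625, -1.5625]
g(-1.59375) = 0.2357 > 0, so the root lies in [-1.59375, -1.5625]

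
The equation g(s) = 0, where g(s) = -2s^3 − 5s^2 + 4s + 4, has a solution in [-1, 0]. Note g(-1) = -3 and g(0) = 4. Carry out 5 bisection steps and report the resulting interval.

m = -0.5, g(m) = 1 (+); new bracket [-1, -0.5]
m = -0.75, g(m) = -0.96875 (−); new bracket [-0.75, -0.5]
m = -0.625, g(m) = 0.035156 (+); new bracket [-0.75, -0.625]
m = -0.6875, g(m) = -0.4634 (−); new bracket [-0.6875, -0.625]
m = -0.65625, g(m) = -0.2131 (−); new bracket [-0.65625, -0.625]

[-0.65625, -0.625]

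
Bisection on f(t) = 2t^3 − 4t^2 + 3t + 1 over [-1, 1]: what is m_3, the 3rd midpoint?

-0.25

midpoint 0: f = 1 > 0 → [-1, 0]
midpoint -0.5: f = -1.75 < 0 → [-0.5, 0]
midpoint -0.25: f = -0.03125 < 0 → [-0.25, 0]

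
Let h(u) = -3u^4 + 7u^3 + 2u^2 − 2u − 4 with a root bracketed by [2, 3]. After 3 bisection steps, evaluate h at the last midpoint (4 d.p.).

m = 2.5, h(m) = -4.3125 (−); new bracket [2, 2.5]
m = 2.25, h(m) = 4.472656 (+); new bracket [2.25, 2.5]
m = 2.375, h(m) = 0.856689 (+); new bracket [2.375, 2.5]

0.8567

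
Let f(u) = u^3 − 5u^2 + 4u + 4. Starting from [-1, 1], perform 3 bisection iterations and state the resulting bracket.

[-0.75, -0.5]

midpoint 0: f = 4 > 0 → [-1, 0]
midpoint -0.5: f = 0.625 > 0 → [-1, -0.5]
midpoint -0.75: f = -2.234375 < 0 → [-0.75, -0.5]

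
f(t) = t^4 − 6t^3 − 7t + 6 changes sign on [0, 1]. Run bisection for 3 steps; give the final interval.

[0.625, 0.75]

midpoint 0.5: f = 1.8125 > 0 → [0.5, 1]
midpoint 0.75: f = -1.464844 < 0 → [0.5, 0.75]
midpoint 0.625: f = 0.312744 > 0 → [0.625, 0.75]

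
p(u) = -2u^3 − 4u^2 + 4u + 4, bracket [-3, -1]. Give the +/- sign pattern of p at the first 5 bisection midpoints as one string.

-+---

midpoint -2: p = -4 < 0 → [-3, -2]
midpoint -2.5: p = 0.25 > 0 → [-2.5, -2]
midpoint -2.25: p = -2.46875 < 0 → [-2.5, -2.25]
midpoint -2.375: p = -1.2695 < 0 → [-2.5, -2.375]
midpoint -2.4375: p = -0.5513 < 0 → [-2.5, -2.4375]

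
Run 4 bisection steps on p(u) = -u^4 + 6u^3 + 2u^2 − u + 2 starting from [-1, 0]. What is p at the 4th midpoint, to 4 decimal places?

midpoint -0.5: p = 2.1875 > 0 → [-1, -0.5]
midpoint -0.75: p = 1.027344 > 0 → [-1, -0.75]
midpoint -0.875: p = -0.199463 < 0 → [-0.875, -0.75]
midpoint -0.8125: p = 0.4787 > 0 → [-0.875, -0.8125]

0.4787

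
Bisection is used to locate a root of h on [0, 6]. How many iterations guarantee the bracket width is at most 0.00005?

17

Width after n steps is 6/2^n. Need 2^n ≥ 6/0.00005 = 120000.
2^16 = 65536 < 120000 ≤ 2^17 = 131072, so n = 17.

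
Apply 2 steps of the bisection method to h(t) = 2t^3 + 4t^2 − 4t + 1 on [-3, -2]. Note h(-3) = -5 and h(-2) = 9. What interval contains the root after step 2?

h(-2.5) = 4.75 > 0, so the root lies in [-3, -2.5]
h(-2.75) = 0.65625 > 0, so the root lies in [-3, -2.75]

[-3, -2.75]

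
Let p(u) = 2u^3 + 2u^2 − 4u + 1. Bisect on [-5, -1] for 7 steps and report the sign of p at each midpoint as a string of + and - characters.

p(-3) = -23 < 0, so the root lies in [-3, -1]
p(-2) = 1 > 0, so the root lies in [-3, -2]
p(-2.5) = -7.75 < 0, so the root lies in [-2.5, -2]
p(-2.25) = -2.6562 < 0, so the root lies in [-2.25, -2]
p(-2.125) = -0.6602 < 0, so the root lies in [-2.125, -2]
p(-2.0625) = 0.2104 > 0, so the root lies in [-2.125, -2.0625]
p(-2.09375) = -0.2145 < 0, so the root lies in [-2.09375, -2.0625]

-+---+-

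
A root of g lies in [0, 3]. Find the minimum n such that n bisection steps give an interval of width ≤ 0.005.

Width after n steps is 3/2^n. Need 2^n ≥ 3/0.005 = 600.
2^9 = 512 < 600 ≤ 2^10 = 1024, so n = 10.

10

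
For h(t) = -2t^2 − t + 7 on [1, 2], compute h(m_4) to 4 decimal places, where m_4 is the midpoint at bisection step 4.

m = 1.5, h(m) = 1 (+); new bracket [1.5, 2]
m = 1.75, h(m) = -0.875 (−); new bracket [1.5, 1.75]
m = 1.625, h(m) = 0.09375 (+); new bracket [1.625, 1.75]
m = 1.6875, h(m) = -0.3828 (−); new bracket [1.625, 1.6875]

-0.3828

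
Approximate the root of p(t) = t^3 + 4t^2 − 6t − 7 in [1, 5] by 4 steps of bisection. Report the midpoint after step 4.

1.75

t = 3 gives p = 38, positive; keep [1, 3]
t = 2 gives p = 5, positive; keep [1, 2]
t = 1.5 gives p = -3.625, negative; keep [1.5, 2]
t = 1.75 gives p = 0.1094, positive; keep [1.5, 1.75]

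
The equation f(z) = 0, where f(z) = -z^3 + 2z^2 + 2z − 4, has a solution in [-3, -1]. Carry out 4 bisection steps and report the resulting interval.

z = -2 gives f = 8, positive; keep [-2, -1]
z = -1.5 gives f = 0.875, positive; keep [-1.5, -1]
z = -1.25 gives f = -1.421875, negative; keep [-1.5, -1.25]
z = -1.375 gives f = -0.3691, negative; keep [-1.5, -1.375]

[-1.5, -1.375]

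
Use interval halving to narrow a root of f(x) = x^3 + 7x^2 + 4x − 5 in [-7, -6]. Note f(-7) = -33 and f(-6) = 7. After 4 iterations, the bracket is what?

x = -6.5 gives f = -9.875, negative; keep [-6.5, -6]
x = -6.25 gives f = -0.703125, negative; keep [-6.25, -6]
x = -6.125 gives f = 3.326172, positive; keep [-6.25, -6.125]
x = -6.1875 gives f = 1.3567, positive; keep [-6.25, -6.1875]

[-6.25, -6.1875]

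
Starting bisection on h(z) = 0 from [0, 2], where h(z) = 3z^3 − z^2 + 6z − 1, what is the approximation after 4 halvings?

m = 1, h(m) = 7 (+); new bracket [0, 1]
m = 0.5, h(m) = 2.125 (+); new bracket [0, 0.5]
m = 0.25, h(m) = 0.484375 (+); new bracket [0, 0.25]
m = 0.125, h(m) = -0.2598 (−); new bracket [0.125, 0.25]

0.125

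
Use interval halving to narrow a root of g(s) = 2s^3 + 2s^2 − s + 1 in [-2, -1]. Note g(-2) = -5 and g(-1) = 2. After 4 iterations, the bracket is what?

g(-1.5) = 0.25 > 0, so the root lies in [-2, -1.5]
g(-1.75) = -1.84375 < 0, so the root lies in [-1.75, -1.5]
g(-1.625) = -0.675781 < 0, so the root lies in [-1.625, -1.5]
g(-1.5625) = -0.1841 < 0, so the root lies in [-1.5625, -1.5]

[-1.5625, -1.5]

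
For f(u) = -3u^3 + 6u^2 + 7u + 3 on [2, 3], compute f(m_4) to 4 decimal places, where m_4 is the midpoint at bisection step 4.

f(2.5) = 11.125 > 0, so the root lies in [2.5, 3]
f(2.75) = 5.234375 > 0, so the root lies in [2.75, 3]
f(2.875) = 1.427734 > 0, so the root lies in [2.875, 3]
f(2.9375) = -0.7063 < 0, so the root lies in [2.875, 2.9375]

-0.7063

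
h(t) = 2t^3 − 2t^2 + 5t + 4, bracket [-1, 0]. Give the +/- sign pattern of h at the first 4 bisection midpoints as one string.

midpoint -0.5: h = 0.75 > 0 → [-1, -0.5]
midpoint -0.75: h = -1.71875 < 0 → [-0.75, -0.5]
midpoint -0.625: h = -0.394531 < 0 → [-0.625, -0.5]
midpoint -0.5625: h = 0.1987 > 0 → [-0.625, -0.5625]

+--+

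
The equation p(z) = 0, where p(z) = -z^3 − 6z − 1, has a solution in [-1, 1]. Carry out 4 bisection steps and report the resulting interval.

m = 0, p(m) = -1 (−); new bracket [-1, 0]
m = -0.5, p(m) = 2.125 (+); new bracket [-0.5, 0]
m = -0.25, p(m) = 0.515625 (+); new bracket [-0.25, 0]
m = -0.125, p(m) = -0.248 (−); new bracket [-0.25, -0.125]

[-0.25, -0.125]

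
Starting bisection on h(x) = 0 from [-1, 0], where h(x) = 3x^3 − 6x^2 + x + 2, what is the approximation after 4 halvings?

m = -0.5, h(m) = -0.375 (−); new bracket [-0.5, 0]
m = -0.25, h(m) = 1.328125 (+); new bracket [-0.5, -0.25]
m = -0.375, h(m) = 0.623047 (+); new bracket [-0.5, -0.375]
m = -0.4375, h(m) = 0.1628 (+); new bracket [-0.5, -0.4375]

-0.4375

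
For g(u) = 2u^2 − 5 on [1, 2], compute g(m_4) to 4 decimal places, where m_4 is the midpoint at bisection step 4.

-0.1172

u = 1.5 gives g = -0.5, negative; keep [1.5, 2]
u = 1.75 gives g = 1.125, positive; keep [1.5, 1.75]
u = 1.625 gives g = 0.28125, positive; keep [1.5, 1.625]
u = 1.5625 gives g = -0.1172, negative; keep [1.5625, 1.625]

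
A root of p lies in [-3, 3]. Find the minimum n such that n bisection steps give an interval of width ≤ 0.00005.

Width after n steps is 6/2^n. Need 2^n ≥ 6/0.00005 = 120000.
2^16 = 65536 < 120000 ≤ 2^17 = 131072, so n = 17.

17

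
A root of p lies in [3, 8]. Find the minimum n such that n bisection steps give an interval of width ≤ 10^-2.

Width after n steps is 5/2^n. Need 2^n ≥ 5/10^-2 = 500.
2^8 = 256 < 500 ≤ 2^9 = 512, so n = 9.

9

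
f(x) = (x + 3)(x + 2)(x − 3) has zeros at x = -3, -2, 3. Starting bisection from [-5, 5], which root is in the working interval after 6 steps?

x = 0 gives f = -18, negative; keep [0, 5]
x = 2.5 gives f = -12.375, negative; keep [2.5, 5]
x = 3.75 gives f = 29.109375, positive; keep [2.5, 3.75]
x = 3.125 gives f = 3.9238, positive; keep [2.5, 3.125]
x = 2.8125 gives f = -5.2449, negative; keep [2.8125, 3.125]
x = 2.96875 gives f = -0.9268, negative; keep [2.96875, 3.125]

3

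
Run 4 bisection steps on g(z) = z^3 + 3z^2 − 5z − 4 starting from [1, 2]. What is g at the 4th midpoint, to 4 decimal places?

-0.6736

midpoint 1.5: g = -1.375 < 0 → [1.5, 2]
midpoint 1.75: g = 1.796875 > 0 → [1.5, 1.75]
midpoint 1.625: g = 0.087891 > 0 → [1.5, 1.625]
midpoint 1.5625: g = -0.6736 < 0 → [1.5625, 1.625]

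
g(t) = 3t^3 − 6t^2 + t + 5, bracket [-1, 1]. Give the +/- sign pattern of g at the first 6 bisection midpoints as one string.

midpoint 0: g = 5 > 0 → [-1, 0]
midpoint -0.5: g = 2.625 > 0 → [-1, -0.5]
midpoint -0.75: g = -0.390625 < 0 → [-0.75, -0.5]
midpoint -0.625: g = 1.2988 > 0 → [-0.75, -0.625]
midpoint -0.6875: g = 0.5017 > 0 → [-0.75, -0.6875]
midpoint -0.71875: g = 0.0677 > 0 → [-0.75, -0.71875]

++-+++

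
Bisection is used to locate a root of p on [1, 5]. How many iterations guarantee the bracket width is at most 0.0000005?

23

Width after n steps is 4/2^n. Need 2^n ≥ 4/0.0000005 = 8000000.
2^22 = 4194304 < 8000000 ≤ 2^23 = 8388608, so n = 23.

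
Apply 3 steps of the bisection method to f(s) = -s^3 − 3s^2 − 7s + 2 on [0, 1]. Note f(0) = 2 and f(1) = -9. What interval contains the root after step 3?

midpoint 0.5: f = -2.375 < 0 → [0, 0.5]
midpoint 0.25: f = 0.046875 > 0 → [0.25, 0.5]
midpoint 0.375: f = -1.099609 < 0 → [0.25, 0.375]

[0.25, 0.375]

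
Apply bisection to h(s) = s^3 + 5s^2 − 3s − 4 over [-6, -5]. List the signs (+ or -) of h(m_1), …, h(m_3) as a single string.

s = -5.5 gives h = -2.625, negative; keep [-5.5, -5]
s = -5.25 gives h = 4.859375, positive; keep [-5.5, -5.25]
s = -5.375 gives h = 1.291016, positive; keep [-5.5, -5.375]

-++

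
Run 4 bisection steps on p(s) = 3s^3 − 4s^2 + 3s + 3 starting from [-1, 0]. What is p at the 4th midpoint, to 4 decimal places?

p(-0.5) = 0.125 > 0, so the root lies in [-1, -0.5]
p(-0.75) = -2.765625 < 0, so the root lies in [-0.75, -0.5]
p(-0.625) = -1.169922 < 0, so the root lies in [-0.625, -0.5]
p(-0.5625) = -0.4871 < 0, so the root lies in [-0.5625, -0.5]

-0.4871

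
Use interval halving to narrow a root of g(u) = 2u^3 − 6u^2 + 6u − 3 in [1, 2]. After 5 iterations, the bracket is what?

midpoint 1.5: g = -0.75 < 0 → [1.5, 2]
midpoint 1.75: g = -0.15625 < 0 → [1.75, 2]
midpoint 1.875: g = 0.339844 > 0 → [1.75, 1.875]
midpoint 1.8125: g = 0.0728 > 0 → [1.75, 1.8125]
midpoint 1.78125: g = -0.0463 < 0 → [1.78125, 1.8125]

[1.78125, 1.8125]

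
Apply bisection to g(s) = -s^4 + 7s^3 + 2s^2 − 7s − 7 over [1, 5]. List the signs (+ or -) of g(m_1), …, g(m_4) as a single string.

g(3) = 98 > 0, so the root lies in [1, 3]
g(2) = 27 > 0, so the root lies in [1, 2]
g(1.5) = 5.5625 > 0, so the root lies in [1, 1.5]
g(1.25) = -1.3945 < 0, so the root lies in [1.25, 1.5]

+++-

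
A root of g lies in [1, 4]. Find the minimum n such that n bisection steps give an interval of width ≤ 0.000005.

20

Width after n steps is 3/2^n. Need 2^n ≥ 3/0.000005 = 600000.
2^19 = 524288 < 600000 ≤ 2^20 = 1048576, so n = 20.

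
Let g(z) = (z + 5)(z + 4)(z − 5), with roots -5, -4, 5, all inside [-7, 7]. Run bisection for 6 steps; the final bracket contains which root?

m = 0, g(m) = -100 (−); new bracket [0, 7]
m = 3.5, g(m) = -95.625 (−); new bracket [3.5, 7]
m = 5.25, g(m) = 23.703125 (+); new bracket [3.5, 5.25]
m = 4.375, g(m) = -49.0723 (−); new bracket [4.375, 5.25]
m = 4.8125, g(m) = -16.2136 (−); new bracket [4.8125, 5.25]
m = 5.03125, g(m) = 2.8311 (+); new bracket [4.8125, 5.03125]

5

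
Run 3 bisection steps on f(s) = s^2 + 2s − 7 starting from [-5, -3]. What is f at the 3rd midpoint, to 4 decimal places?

f(-4) = 1 > 0, so the root lies in [-4, -3]
f(-3.5) = -1.75 < 0, so the root lies in [-4, -3.5]
f(-3.75) = -0.4375 < 0, so the root lies in [-4, -3.75]

-0.4375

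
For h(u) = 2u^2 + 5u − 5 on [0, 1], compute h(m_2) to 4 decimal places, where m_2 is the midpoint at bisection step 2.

u = 0.5 gives h = -2, negative; keep [0.5, 1]
u = 0.75 gives h = -0.125, negative; keep [0.75, 1]

-0.1250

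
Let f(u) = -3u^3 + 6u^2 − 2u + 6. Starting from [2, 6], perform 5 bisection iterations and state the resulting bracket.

[2.125, 2.25]

midpoint 4: f = -98 < 0 → [2, 4]
midpoint 3: f = -27 < 0 → [2, 3]
midpoint 2.5: f = -8.375 < 0 → [2, 2.5]
midpoint 2.25: f = -2.2969 < 0 → [2, 2.25]
midpoint 2.125: f = 0.0566 > 0 → [2.125, 2.25]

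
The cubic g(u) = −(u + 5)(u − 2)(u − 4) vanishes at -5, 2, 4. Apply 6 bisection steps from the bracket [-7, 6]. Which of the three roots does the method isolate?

-5

m = -0.5, g(m) = -50.625 (−); new bracket [-7, -0.5]
m = -3.75, g(m) = -55.703125 (−); new bracket [-7, -3.75]
m = -5.375, g(m) = 25.927734 (+); new bracket [-5.375, -3.75]
m = -4.5625, g(m) = -24.5837 (−); new bracket [-5.375, -4.5625]
m = -4.96875, g(m) = -1.9532 (−); new bracket [-5.375, -4.96875]
m = -5.171875, g(m) = 11.3059 (+); new bracket [-5.171875, -4.96875]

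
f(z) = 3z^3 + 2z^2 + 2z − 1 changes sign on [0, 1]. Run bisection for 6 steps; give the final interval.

[0.328125, 0.34375]

midpoint 0.5: f = 0.875 > 0 → [0, 0.5]
midpoint 0.25: f = -0.328125 < 0 → [0.25, 0.5]
midpoint 0.375: f = 0.189453 > 0 → [0.25, 0.375]
midpoint 0.3125: f = -0.0881 < 0 → [0.3125, 0.375]
midpoint 0.34375: f = 0.0457 > 0 → [0.3125, 0.34375]
midpoint 0.328125: f = -0.0224 < 0 → [0.328125, 0.34375]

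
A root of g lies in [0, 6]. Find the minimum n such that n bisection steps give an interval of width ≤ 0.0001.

Width after n steps is 6/2^n. Need 2^n ≥ 6/0.0001 = 60000.
2^15 = 32768 < 60000 ≤ 2^16 = 65536, so n = 16.

16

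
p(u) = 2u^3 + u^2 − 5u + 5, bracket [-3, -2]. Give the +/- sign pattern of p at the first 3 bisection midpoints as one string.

--+

m = -2.5, p(m) = -7.5 (−); new bracket [-2.5, -2]
m = -2.25, p(m) = -1.46875 (−); new bracket [-2.25, -2]
m = -2.125, p(m) = 0.949219 (+); new bracket [-2.25, -2.125]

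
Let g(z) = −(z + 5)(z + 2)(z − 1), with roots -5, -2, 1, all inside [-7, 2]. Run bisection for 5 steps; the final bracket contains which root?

z = -2.5 gives g = -4.375, negative; keep [-7, -2.5]
z = -4.75 gives g = -3.953125, negative; keep [-7, -4.75]
z = -5.875 gives g = 23.310547, positive; keep [-5.875, -4.75]
z = -5.3125 gives g = 6.5344, positive; keep [-5.3125, -4.75]
z = -5.03125 gives g = 0.5713, positive; keep [-5.03125, -4.75]

-5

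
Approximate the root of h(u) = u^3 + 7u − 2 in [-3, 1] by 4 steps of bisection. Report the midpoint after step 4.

u = -1 gives h = -10, negative; keep [-1, 1]
u = 0 gives h = -2, negative; keep [0, 1]
u = 0.5 gives h = 1.625, positive; keep [0, 0.5]
u = 0.25 gives h = -0.2344, negative; keep [0.25, 0.5]

0.25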